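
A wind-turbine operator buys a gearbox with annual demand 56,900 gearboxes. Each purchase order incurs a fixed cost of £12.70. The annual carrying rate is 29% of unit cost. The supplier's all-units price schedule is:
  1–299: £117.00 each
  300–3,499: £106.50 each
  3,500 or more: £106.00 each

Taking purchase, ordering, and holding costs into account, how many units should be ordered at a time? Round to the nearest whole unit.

Q* ≈ 300 gearboxes

Holding cost per unit per year at price C is H = 0.29·C.
For each price level, check whether its EOQ is feasible; otherwise the best quantity at that price is the breakpoint.
EOQ at £117.00 = 206.4 (feasible in tier 1): TC = 56,900×£117.00 + (56,900/206.4)×12.7 + (206.4/2)×0.29×£117.00 = £6,664,302.69.
EOQ at £106.50 = 216.3 < 300, so use break Q=300: TC = 56,900×£106.50 + (56,900/300.0)×12.7 + (300.0/2)×0.29×£106.50 = £6,066,891.52.
EOQ at £106.00 = 216.8 < 3500, so use break Q=3500: TC = 56,900×£106.00 + (56,900/3500.0)×12.7 + (3500.0/2)×0.29×£106.00 = £6,085,401.47.
Lowest total cost is £6,066,891.52 at Q = 300.0.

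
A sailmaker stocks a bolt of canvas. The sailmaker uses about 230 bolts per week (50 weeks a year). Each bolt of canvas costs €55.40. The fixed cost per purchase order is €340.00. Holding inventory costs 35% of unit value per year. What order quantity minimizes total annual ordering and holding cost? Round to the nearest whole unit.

Annual demand D = 230 × 50 = 11,500.
Holding cost H = 0.35 × €55.40 = €19.3900 per unit per year.
EOQ = √(2DS / H) = √(2 × 11,500 × 340 / 19.39).
= √(7,820,000 / 19.39) = √403,300.6704 ≈ 635.060.

Q* ≈ 635 bolts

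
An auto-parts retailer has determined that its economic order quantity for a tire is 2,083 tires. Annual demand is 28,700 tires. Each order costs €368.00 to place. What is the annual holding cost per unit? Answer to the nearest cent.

Squaring Q* = √(2DS/H) gives Q*² = 2DS/H.
From Q* = √(2DS/H): H = 2DS / Q*² = 2 × 28,700 × 368 / 2,083² = 4.8683.

H ≈ €4.87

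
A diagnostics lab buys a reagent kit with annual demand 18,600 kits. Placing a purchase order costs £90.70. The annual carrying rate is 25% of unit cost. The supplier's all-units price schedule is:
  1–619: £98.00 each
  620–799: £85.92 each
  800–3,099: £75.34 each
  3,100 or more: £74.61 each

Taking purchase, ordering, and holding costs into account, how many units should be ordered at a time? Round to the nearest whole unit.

Q* ≈ 800 kits

Holding cost per unit per year at price C is H = 0.25·C.
Evaluate total cost at each tier's feasible EOQ or, if the EOQ is below the tier, at the tier's minimum quantity.
EOQ at £98.00 = 371.1 (feasible in tier 1): TC = 18,600×£98.00 + (18,600/371.1)×90.7 + (371.1/2)×0.25×£98.00 = £1,831,891.97.
EOQ at £85.92 = 396.3 < 620, so use break Q=620: TC = 18,600×£85.92 + (18,600/620.0)×90.7 + (620.0/2)×0.25×£85.92 = £1,607,491.80.
EOQ at £75.34 = 423.2 < 800, so use break Q=800: TC = 18,600×£75.34 + (18,600/800.0)×90.7 + (800.0/2)×0.25×£75.34 = £1,410,966.77.
EOQ at £74.61 = 425.3 < 3100, so use break Q=3100: TC = 18,600×£74.61 + (18,600/3100.0)×90.7 + (3100.0/2)×0.25×£74.61 = £1,417,201.57.
Lowest total cost is £1,410,966.77 at Q = 800.0.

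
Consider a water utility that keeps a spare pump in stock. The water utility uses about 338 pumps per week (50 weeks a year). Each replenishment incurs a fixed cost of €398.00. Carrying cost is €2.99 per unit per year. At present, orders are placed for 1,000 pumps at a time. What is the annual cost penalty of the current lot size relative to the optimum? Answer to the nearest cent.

Annual demand D = 338 × 50 = 16,900.
EOQ = √(2DS/H) = √(2 × 16,900 × 398 / 2.99) ≈ 2121.12.
Cost at Q* = (D/Q*)S + (Q*/2)H = √(2DSH) ≈ €6,342.13.
Cost at Q = 1,000: (16,900/1,000)×398 + (1,000/2)×2.99 = €6,726.20 + €1,495.00 = €8,221.20.
Excess = €8,221.20 − €6,342.13 = €1,879.07.

Extra cost ≈ €1,879.07 per year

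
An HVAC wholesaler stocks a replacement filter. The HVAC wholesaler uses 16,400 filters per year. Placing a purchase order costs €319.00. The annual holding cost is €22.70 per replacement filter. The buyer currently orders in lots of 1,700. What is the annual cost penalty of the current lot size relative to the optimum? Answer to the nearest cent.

EOQ = √(2DS/H) = √(2 × 16,400 × 319 / 22.7) ≈ 678.92.
Cost at Q* = (D/Q*)S + (Q*/2)H = √(2DSH) ≈ €15,411.51.
Cost at Q = 1,700: (16,400/1,700)×319 + (1,700/2)×22.7 = €3,077.41 + €19,295.00 = €22,372.41.
Excess = €22,372.41 − €15,411.51 = €6,960.90.

Extra cost ≈ €6,960.90 per year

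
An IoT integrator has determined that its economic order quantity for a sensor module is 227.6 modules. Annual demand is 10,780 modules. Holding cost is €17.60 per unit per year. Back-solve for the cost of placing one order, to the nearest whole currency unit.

S ≈ €42

Invert the EOQ relation Q*² = 2DS/H.
From Q* = √(2DS/H): S = Q*²H / (2D) = 227.6² × 17.6 / (2 × 10,780) = 42.2872.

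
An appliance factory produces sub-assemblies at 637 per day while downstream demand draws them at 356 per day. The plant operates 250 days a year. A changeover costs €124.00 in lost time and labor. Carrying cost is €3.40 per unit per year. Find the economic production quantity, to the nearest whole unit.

Q* ≈ 3,836 sub-assemblies

Annual demand D = 356 × 250 = 89,000.
Production build-up factor (1 − d/p) = 1 − 356/637 = 0.4411.
Q* = √(2DS / (H(1 − d/p))) = √(2 × 89,000 × 124 / (3.4 × 0.4411)).
= √(22,072,000 / 1.4998) ≈ 3836.171.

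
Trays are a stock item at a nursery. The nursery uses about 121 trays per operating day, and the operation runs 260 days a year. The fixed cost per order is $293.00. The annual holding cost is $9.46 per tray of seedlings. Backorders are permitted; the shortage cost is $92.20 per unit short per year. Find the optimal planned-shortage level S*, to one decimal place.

Annual demand D = 121 × 260 = 31,460.
With planned backorders, Q* = √(2DS/H) · √((H+B)/B).
√(2DS/H) = √(2 × 31,460 × 293 / 9.46) = 1395.991.
√((H+B)/B) = √((9.46+92.2)/92.2) = 1.0500.
Q* ≈ 1465.859.
S* = Q* · H/(H+B) = 1465.859 × 9.46/101.66 ≈ 136.406.

S* ≈ 136.4 trays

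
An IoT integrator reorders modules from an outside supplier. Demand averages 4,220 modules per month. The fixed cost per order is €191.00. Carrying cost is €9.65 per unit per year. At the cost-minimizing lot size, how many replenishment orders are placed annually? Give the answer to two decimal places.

Annual demand D = 4,220 × 12 = 50,640.
The optimal lot size = √(2DS/H) = √(2 × 50,640 × 191 / 9.65) ≈ 1415.84.
Orders per year = D / Q* = 50,640 / 1415.84 ≈ 35.767.

N ≈ 35.77 orders per year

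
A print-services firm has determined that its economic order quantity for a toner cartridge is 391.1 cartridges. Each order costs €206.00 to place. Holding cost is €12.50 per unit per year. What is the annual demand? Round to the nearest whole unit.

D ≈ 4,641 cartridges per year

Invert the EOQ relation Q*² = 2DS/H.
From Q* = √(2DS/H): D = Q*²H / (2S) = 391.1² × 12.5 / (2 × 206) = 4640.753.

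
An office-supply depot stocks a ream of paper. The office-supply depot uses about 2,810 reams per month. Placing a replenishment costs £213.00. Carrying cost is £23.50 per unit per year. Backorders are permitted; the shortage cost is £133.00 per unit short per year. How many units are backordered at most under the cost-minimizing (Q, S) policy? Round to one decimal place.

Annual demand D = 2,810 × 12 = 33,720.
With planned backorders, Q* = √(2DS/H) · √((H+B)/B).
√(2DS/H) = √(2 × 33,720 × 213 / 23.5) = 781.834.
√((H+B)/B) = √((23.5+133)/133) = 1.0848.
Q* ≈ 848.098.
S* = Q* · H/(H+B) = 848.098 × 23.5/156.5 ≈ 127.350.

S* ≈ 127.4 reams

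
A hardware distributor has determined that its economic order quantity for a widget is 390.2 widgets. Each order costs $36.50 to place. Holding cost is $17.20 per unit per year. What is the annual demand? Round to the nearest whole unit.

Squaring Q* = √(2DS/H) gives Q*² = 2DS/H.
From Q* = √(2DS/H): D = Q*²H / (2S) = 390.2² × 17.2 / (2 × 36.5) = 35874.026.

D ≈ 35,874 widgets per year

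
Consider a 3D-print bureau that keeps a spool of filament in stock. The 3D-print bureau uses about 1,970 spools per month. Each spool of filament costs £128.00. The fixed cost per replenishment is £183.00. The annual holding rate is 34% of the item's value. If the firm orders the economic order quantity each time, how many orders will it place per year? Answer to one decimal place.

Annual demand D = 1,970 × 12 = 23,640.
Holding cost H = 0.34 × £128.00 = £43.5200 per unit per year.
The optimal lot size = √(2DS/H) = √(2 × 23,640 × 183 / 43.52) ≈ 445.88.
Orders per year = D / Q* = 23,640 / 445.88 ≈ 53.019.

N ≈ 53.0 orders per year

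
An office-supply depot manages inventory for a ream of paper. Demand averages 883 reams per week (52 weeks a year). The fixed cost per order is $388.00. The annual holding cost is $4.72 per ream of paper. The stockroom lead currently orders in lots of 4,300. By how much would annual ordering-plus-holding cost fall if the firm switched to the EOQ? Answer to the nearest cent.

Extra cost ≈ $1,322.79 per year

Annual demand D = 883 × 52 = 45,916.
EOQ = √(2DS/H) = √(2 × 45,916 × 388 / 4.72) ≈ 2747.53.
Cost at Q* = (D/Q*)S + (Q*/2)H = √(2DSH) ≈ $12,968.32.
Cost at Q = 4,300: (45,916/4,300)×388 + (4,300/2)×4.72 = $4,143.12 + $10,148.00 = $14,291.12.
Excess = $14,291.12 − $12,968.32 = $1,322.79.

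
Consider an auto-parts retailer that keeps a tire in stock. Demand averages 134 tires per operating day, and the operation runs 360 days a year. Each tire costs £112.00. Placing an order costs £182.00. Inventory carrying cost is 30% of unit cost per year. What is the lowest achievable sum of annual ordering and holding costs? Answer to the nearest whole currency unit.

TC* ≈ £24,290

Annual demand D = 134 × 360 = 48,240.
Holding cost H = 0.30 × £112.00 = £33.6000 per unit per year.
EOQ = √(2DS/H) = √(2 × 48,240 × 182 / 33.6) ≈ 722.91.
At Q*, ordering cost (D/Q*)S equals holding cost (Q*/2)H, each = √(DSH/2).
Minimum total = √(2DSH) = √(2 × 48,240 × 182 × 33.6) ≈ 24289.802.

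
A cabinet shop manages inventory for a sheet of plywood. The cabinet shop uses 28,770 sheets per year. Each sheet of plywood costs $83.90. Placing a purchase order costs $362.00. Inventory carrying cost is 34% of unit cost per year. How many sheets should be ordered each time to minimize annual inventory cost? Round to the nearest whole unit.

Holding cost H = 0.34 × $83.90 = $28.5260 per unit per year.
EOQ = √(2DS / H) = √(2 × 28,770 × 362 / 28.526).
= √(20,829,480 / 28.526) = √730,192.8066 ≈ 854.513.

Q* ≈ 855 sheets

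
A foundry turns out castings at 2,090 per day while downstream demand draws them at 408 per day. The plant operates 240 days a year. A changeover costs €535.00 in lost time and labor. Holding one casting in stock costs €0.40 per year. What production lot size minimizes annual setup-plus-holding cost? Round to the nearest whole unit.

Q* ≈ 18,041 castings

Annual demand D = 408 × 240 = 97,920.
Production build-up factor (1 − d/p) = 1 − 408/2,090 = 0.8048.
Q* = √(2DS / (H(1 − d/p))) = √(2 × 97,920 × 535 / (0.4 × 0.8048)).
= √(104,774,400 / 0.3219) ≈ 18040.881.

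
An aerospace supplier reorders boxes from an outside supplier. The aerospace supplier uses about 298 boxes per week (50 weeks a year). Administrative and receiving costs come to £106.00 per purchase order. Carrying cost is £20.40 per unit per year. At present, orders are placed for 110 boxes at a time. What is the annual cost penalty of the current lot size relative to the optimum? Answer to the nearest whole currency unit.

Extra cost ≈ £7,453 per year

Annual demand D = 298 × 50 = 14,900.
EOQ = √(2DS/H) = √(2 × 14,900 × 106 / 20.4) ≈ 393.50.
Cost at Q* = (D/Q*)S + (Q*/2)H = √(2DSH) ≈ £8,027.42.
Cost at Q = 110: (14,900/110)×106 + (110/2)×20.4 = £14,358.18 + £1,122.00 = £15,480.18.
Excess = £15,480.18 − £8,027.42 = £7,452.76.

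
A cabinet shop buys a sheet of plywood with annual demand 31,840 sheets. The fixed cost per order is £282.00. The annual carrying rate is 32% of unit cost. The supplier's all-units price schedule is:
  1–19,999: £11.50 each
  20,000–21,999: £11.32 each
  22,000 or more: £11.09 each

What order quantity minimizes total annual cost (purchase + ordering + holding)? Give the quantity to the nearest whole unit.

Q* ≈ 2,209 sheets

Holding cost per unit per year at price C is H = 0.32·C.
Candidates are each tier's EOQ (if it falls in that tier) and each price-break quantity.
EOQ at £11.50 = 2209.0 (feasible in tier 1): TC = 31,840×£11.50 + (31,840/2209.0)×282 + (2209.0/2)×0.32×£11.50 = £374,289.24.
EOQ at £11.32 = 2226.5 < 20000, so use break Q=20000: TC = 31,840×£11.32 + (31,840/20000.0)×282 + (20000.0/2)×0.32×£11.32 = £397,101.74.
EOQ at £11.09 = 2249.5 < 22000, so use break Q=22000: TC = 31,840×£11.09 + (31,840/22000.0)×282 + (22000.0/2)×0.32×£11.09 = £392,550.53.
Lowest total cost is £374,289.24 at Q = 2209.0.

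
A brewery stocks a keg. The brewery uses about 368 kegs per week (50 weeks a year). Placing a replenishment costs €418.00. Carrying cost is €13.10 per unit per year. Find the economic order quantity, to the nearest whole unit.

Annual demand D = 368 × 50 = 18,400.
EOQ = √(2DS / H) = √(2 × 18,400 × 418 / 13.1).
= √(15,382,400 / 13.1) = √1,174,229.0076 ≈ 1083.618.

Q* ≈ 1,084 kegs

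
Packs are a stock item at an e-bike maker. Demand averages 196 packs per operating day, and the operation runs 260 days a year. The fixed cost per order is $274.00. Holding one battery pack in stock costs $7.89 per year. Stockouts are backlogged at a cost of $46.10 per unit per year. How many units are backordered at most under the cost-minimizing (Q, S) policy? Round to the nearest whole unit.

Annual demand D = 196 × 260 = 50,960.
With planned backorders, Q* = √(2DS/H) · √((H+B)/B).
√(2DS/H) = √(2 × 50,960 × 274 / 7.89) = 1881.337.
√((H+B)/B) = √((7.89+46.1)/46.1) = 1.0822.
Q* ≈ 2035.976.
S* = Q* · H/(H+B) = 2035.976 × 7.89/53.99 ≈ 297.534.

S* ≈ 298 packs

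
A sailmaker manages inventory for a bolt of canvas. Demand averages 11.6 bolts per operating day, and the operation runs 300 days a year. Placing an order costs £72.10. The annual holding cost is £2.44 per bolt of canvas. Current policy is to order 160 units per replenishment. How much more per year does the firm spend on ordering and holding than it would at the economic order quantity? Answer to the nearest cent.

Extra cost ≈ £656.83 per year

Annual demand D = 11.6 × 300 = 3,480.
EOQ = √(2DS/H) = √(2 × 3,480 × 72.1 / 2.44) ≈ 453.50.
Cost at Q* = (D/Q*)S + (Q*/2)H = √(2DSH) ≈ £1,106.54.
Cost at Q = 160: (3,480/160)×72.1 + (160/2)×2.44 = £1,568.17 + £195.20 = £1,763.38.
Excess = £1,763.38 − £1,106.54 = £656.83.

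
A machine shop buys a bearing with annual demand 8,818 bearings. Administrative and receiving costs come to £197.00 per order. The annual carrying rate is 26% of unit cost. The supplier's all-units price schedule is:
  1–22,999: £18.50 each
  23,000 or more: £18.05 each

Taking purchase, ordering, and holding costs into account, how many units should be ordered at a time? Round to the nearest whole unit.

Q* ≈ 850 bearings

Holding cost per unit per year at price C is H = 0.26·C.
Candidates are each tier's EOQ (if it falls in that tier) and each price-break quantity.
EOQ at £18.50 = 849.9 (feasible in tier 1): TC = 8,818×£18.50 + (8,818/849.9)×197 + (849.9/2)×0.26×£18.50 = £167,220.95.
EOQ at £18.05 = 860.4 < 23000, so use break Q=23000: TC = 8,818×£18.05 + (8,818/23000.0)×197 + (23000.0/2)×0.26×£18.05 = £213,209.93.
Lowest total cost is £167,220.95 at Q = 849.9.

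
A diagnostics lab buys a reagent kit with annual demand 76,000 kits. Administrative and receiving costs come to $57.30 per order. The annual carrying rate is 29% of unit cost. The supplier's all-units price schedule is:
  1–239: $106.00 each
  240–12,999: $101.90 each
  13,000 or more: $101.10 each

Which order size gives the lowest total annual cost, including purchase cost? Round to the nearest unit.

Q* ≈ 543 kits

Holding cost per unit per year at price C is H = 0.29·C.
Candidates are each tier's EOQ (if it falls in that tier) and each price-break quantity.
Tier 1 ($106.00): EOQ = 532.3 exceeds tier's upper bound 239, so this tier is dominated.
EOQ at $101.90 = 542.9 (feasible in tier 2): TC = 76,000×$101.90 + (76,000/542.9)×57.3 + (542.9/2)×0.29×$101.90 = $7,760,442.99.
EOQ at $101.10 = 545.0 < 13000, so use break Q=13000: TC = 76,000×$101.10 + (76,000/13000.0)×57.3 + (13000.0/2)×0.29×$101.10 = $7,874,508.48.
Lowest total cost is $7,760,442.99 at Q = 542.9.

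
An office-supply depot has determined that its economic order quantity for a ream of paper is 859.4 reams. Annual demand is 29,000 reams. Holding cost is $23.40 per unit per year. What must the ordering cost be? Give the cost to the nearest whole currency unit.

Invert the EOQ relation Q*² = 2DS/H.
From Q* = √(2DS/H): S = Q*²H / (2D) = 859.4² × 23.4 / (2 × 29,000) = 297.9741.

S ≈ $298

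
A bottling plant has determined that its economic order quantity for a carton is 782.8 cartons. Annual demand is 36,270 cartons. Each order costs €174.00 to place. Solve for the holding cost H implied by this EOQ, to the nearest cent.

Squaring Q* = √(2DS/H) gives Q*² = 2DS/H.
From Q* = √(2DS/H): H = 2DS / Q*² = 2 × 36,270 × 174 / 782.8² = 20.5980.

H ≈ €20.60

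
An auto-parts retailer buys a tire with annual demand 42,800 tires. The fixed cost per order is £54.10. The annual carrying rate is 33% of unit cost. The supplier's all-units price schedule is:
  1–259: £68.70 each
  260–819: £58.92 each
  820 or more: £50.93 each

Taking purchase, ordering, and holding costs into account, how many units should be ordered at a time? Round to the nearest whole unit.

Q* ≈ 820 tires

Holding cost per unit per year at price C is H = 0.33·C.
For each price level, check whether its EOQ is feasible; otherwise the best quantity at that price is the breakpoint.
Tier 1 (£68.70): EOQ = 452.0 exceeds tier's upper bound 259, so this tier is dominated.
EOQ at £58.92 = 488.0 (feasible in tier 2): TC = 42,800×£58.92 + (42,800/488.0)×54.1 + (488.0/2)×0.33×£58.92 = £2,531,265.07.
EOQ at £50.93 = 524.9 < 820, so use break Q=820: TC = 42,800×£50.93 + (42,800/820.0)×54.1 + (820.0/2)×0.33×£50.93 = £2,189,518.59.
Lowest total cost is £2,189,518.59 at Q = 820.0.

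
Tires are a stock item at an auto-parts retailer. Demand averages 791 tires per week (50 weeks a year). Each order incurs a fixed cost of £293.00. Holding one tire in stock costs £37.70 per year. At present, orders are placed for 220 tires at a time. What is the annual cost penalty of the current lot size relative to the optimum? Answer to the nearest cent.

Annual demand D = 791 × 50 = 39,550.
EOQ = √(2DS/H) = √(2 × 39,550 × 293 / 37.7) ≈ 784.06.
Cost at Q* = (D/Q*)S + (Q*/2)H = √(2DSH) ≈ £29,559.20.
Cost at Q = 220: (39,550/220)×293 + (220/2)×37.7 = £52,673.41 + £4,147.00 = £56,820.41.
Excess = £56,820.41 − £29,559.20 = £27,261.21.

Extra cost ≈ £27,261.21 per year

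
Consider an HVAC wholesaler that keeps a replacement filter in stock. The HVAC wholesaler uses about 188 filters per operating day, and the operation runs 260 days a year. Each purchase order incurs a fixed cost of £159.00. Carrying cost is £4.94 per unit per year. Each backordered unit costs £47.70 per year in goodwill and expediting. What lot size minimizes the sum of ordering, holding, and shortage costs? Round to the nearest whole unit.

Q* ≈ 1,863 filters

Annual demand D = 188 × 260 = 48,880.
With planned backorders, Q* = √(2DS/H) · √((H+B)/B).
√(2DS/H) = √(2 × 48,880 × 159 / 4.94) = 1773.845.
√((H+B)/B) = √((4.94+47.7)/47.7) = 1.0505.
Q* ≈ 1863.436.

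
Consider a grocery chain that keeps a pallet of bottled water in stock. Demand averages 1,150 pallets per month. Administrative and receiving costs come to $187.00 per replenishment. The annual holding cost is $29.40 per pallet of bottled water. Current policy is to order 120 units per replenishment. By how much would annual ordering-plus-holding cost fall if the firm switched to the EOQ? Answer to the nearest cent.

Annual demand D = 1,150 × 12 = 13,800.
EOQ = √(2DS/H) = √(2 × 13,800 × 187 / 29.4) ≈ 418.99.
Cost at Q* = (D/Q*)S + (Q*/2)H = √(2DSH) ≈ $12,318.25.
Cost at Q = 120: (13,800/120)×187 + (120/2)×29.4 = $21,505.00 + $1,764.00 = $23,269.00.
Excess = $23,269.00 − $12,318.25 = $10,950.75.

Extra cost ≈ $10,950.75 per year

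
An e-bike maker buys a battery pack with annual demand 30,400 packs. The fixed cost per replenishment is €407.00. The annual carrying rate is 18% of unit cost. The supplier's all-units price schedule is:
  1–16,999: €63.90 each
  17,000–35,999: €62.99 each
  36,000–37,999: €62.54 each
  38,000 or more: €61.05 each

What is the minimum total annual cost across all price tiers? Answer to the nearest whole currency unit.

Holding cost per unit per year at price C is H = 0.18·C.
For each price level, check whether its EOQ is feasible; otherwise the best quantity at that price is the breakpoint.
EOQ at €63.90 = 1466.8 (feasible in tier 1): TC = 30,400×€63.90 + (30,400/1466.8)×407 + (1466.8/2)×0.18×€63.90 = €1,959,430.80.
EOQ at €62.99 = 1477.3 < 17000, so use break Q=17000: TC = 30,400×€62.99 + (30,400/17000.0)×407 + (17000.0/2)×0.18×€62.99 = €2,011,998.51.
EOQ at €62.54 = 1482.6 < 36000, so use break Q=36000: TC = 30,400×€62.54 + (30,400/36000.0)×407 + (36000.0/2)×0.18×€62.54 = €2,104,189.29.
EOQ at €61.05 = 1500.6 < 38000, so use break Q=38000: TC = 30,400×€61.05 + (30,400/38000.0)×407 + (38000.0/2)×0.18×€61.05 = €2,065,036.60.
Lowest total cost among the candidates is at Q = 1466.8.

TC* ≈ €1,959,431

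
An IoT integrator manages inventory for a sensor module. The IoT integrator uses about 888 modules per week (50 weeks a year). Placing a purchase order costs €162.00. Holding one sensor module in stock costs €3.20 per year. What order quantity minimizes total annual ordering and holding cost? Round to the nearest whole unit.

Annual demand D = 888 × 50 = 44,400.
EOQ = √(2DS / H) = √(2 × 44,400 × 162 / 3.2).
= √(14,385,600 / 3.2) = √4,495,500 ≈ 2120.259.

Q* ≈ 2,120 modules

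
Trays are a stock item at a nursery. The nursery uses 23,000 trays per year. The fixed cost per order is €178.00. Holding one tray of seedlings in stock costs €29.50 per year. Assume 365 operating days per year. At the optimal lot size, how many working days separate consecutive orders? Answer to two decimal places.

T ≈ 8.36 days

Q* = √(2DS/H) = √(2 × 23,000 × 178 / 29.5) ≈ 526.84.
Cycle time = Q*/D × 365 = 526.84 / 23,000 × 365 ≈ 8.361 days.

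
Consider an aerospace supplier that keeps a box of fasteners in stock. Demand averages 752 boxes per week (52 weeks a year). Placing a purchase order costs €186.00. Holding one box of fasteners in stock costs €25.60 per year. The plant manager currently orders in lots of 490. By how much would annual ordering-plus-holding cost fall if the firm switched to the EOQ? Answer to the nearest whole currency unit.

Extra cost ≈ €1,818 per year

Annual demand D = 752 × 52 = 39,104.
EOQ = √(2DS/H) = √(2 × 39,104 × 186 / 25.6) ≈ 753.81.
Cost at Q* = (D/Q*)S + (Q*/2)H = √(2DSH) ≈ €19,297.54.
Cost at Q = 490: (39,104/490)×186 + (490/2)×25.6 = €14,843.56 + €6,272.00 = €21,115.56.
Excess = €21,115.56 − €19,297.54 = €1,818.01.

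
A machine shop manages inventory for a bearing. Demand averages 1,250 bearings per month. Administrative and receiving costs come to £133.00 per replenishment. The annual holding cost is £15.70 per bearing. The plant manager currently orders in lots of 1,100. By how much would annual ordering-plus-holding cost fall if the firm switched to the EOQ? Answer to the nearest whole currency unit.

Extra cost ≈ £2,534 per year

Annual demand D = 1,250 × 12 = 15,000.
EOQ = √(2DS/H) = √(2 × 15,000 × 133 / 15.7) ≈ 504.12.
Cost at Q* = (D/Q*)S + (Q*/2)H = √(2DSH) ≈ £7,914.73.
Cost at Q = 1,100: (15,000/1,100)×133 + (1,100/2)×15.7 = £1,813.64 + £8,635.00 = £10,448.64.
Excess = £10,448.64 − £7,914.73 = £2,533.90.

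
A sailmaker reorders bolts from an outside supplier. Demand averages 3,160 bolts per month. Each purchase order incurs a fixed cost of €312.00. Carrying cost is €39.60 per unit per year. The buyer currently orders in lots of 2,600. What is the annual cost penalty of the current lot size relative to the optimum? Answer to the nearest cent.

Extra cost ≈ €25,419.64 per year

Annual demand D = 3,160 × 12 = 37,920.
EOQ = √(2DS/H) = √(2 × 37,920 × 312 / 39.6) ≈ 773.00.
Cost at Q* = (D/Q*)S + (Q*/2)H = √(2DSH) ≈ €30,610.76.
Cost at Q = 2,600: (37,920/2,600)×312 + (2,600/2)×39.6 = €4,550.40 + €51,480.00 = €56,030.40.
Excess = €56,030.40 − €30,610.76 = €25,419.64.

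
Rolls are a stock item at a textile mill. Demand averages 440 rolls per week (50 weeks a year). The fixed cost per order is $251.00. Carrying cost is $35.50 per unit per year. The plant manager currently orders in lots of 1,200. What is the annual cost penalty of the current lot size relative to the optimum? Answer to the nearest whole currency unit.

Annual demand D = 440 × 50 = 22,000.
EOQ = √(2DS/H) = √(2 × 22,000 × 251 / 35.5) ≈ 557.76.
Cost at Q* = (D/Q*)S + (Q*/2)H = √(2DSH) ≈ $19,800.56.
Cost at Q = 1,200: (22,000/1,200)×251 + (1,200/2)×35.5 = $4,601.67 + $21,300.00 = $25,901.67.
Excess = $25,901.67 − $19,800.56 = $6,101.11.

Extra cost ≈ $6,101 per year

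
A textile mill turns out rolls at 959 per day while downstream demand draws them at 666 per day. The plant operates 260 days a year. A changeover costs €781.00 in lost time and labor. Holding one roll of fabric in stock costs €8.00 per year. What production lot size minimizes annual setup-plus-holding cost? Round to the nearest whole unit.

Annual demand D = 666 × 260 = 173,160.
Production build-up factor (1 − d/p) = 1 − 666/959 = 0.3055.
Q* = √(2DS / (H(1 − d/p))) = √(2 × 173,160 × 781 / (8 × 0.3055)).
= √(270,475,920 / 2.4442) ≈ 10519.493.

Q* ≈ 10,519 rolls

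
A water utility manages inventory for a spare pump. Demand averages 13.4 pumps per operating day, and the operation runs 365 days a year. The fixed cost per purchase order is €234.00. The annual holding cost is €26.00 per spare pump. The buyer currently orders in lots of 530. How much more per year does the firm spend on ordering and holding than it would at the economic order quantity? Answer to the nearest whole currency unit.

Extra cost ≈ €1,335 per year

Annual demand D = 13.4 × 365 = 4,891.
EOQ = √(2DS/H) = √(2 × 4,891 × 234 / 26) ≈ 296.71.
Cost at Q* = (D/Q*)S + (Q*/2)H = √(2DSH) ≈ €7,714.51.
Cost at Q = 530: (4,891/530)×234 + (530/2)×26 = €2,159.42 + €6,890.00 = €9,049.42.
Excess = €9,049.42 − €7,714.51 = €1,334.91.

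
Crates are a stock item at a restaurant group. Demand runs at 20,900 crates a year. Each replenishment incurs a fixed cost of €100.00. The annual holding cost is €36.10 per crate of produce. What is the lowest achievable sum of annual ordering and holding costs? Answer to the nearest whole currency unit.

The optimal lot size = √(2DS/H) = √(2 × 20,900 × 100 / 36.1) ≈ 340.28.
At the optimum the two cost components are equal, so total cost = 2·(Q*/2)H = Q*·H.
Minimum total = √(2DSH) = √(2 × 20,900 × 100 × 36.1) ≈ 12284.055.

TC* ≈ €12,284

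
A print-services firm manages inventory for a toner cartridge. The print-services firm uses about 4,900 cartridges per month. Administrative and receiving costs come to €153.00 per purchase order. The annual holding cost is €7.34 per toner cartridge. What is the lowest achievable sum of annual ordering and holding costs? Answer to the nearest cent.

Annual demand D = 4,900 × 12 = 58,800.
The optimal lot size = √(2DS/H) = √(2 × 58,800 × 153 / 7.34) ≈ 1565.67.
At the optimum the two cost components are equal, so total cost = 2·(Q*/2)H = Q*·H.
Minimum total = √(2DSH) = √(2 × 58,800 × 153 × 7.34) ≈ 11492.047.

TC* ≈ €11,492.05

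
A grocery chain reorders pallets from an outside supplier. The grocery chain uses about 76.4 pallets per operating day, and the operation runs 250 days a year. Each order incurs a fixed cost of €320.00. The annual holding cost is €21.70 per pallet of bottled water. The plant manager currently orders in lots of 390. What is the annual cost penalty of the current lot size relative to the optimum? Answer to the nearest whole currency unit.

Annual demand D = 76.4 × 250 = 19,100.
EOQ = √(2DS/H) = √(2 × 19,100 × 320 / 21.7) ≈ 750.55.
Cost at Q* = (D/Q*)S + (Q*/2)H = √(2DSH) ≈ €16,286.83.
Cost at Q = 390: (19,100/390)×320 + (390/2)×21.7 = €15,671.79 + €4,231.50 = €19,903.29.
Excess = €19,903.29 − €16,286.83 = €3,616.47.

Extra cost ≈ €3,616 per year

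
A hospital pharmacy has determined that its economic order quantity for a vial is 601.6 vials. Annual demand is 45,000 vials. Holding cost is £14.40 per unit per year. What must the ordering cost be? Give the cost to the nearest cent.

S ≈ £57.91

Squaring Q* = √(2DS/H) gives Q*² = 2DS/H.
From Q* = √(2DS/H): S = Q*²H / (2D) = 601.6² × 14.4 / (2 × 45,000) = 57.9076.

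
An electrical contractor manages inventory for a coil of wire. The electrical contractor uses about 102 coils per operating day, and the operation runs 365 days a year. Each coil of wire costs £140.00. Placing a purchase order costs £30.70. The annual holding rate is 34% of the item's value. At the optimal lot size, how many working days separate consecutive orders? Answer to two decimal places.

T ≈ 2.15 days

Annual demand D = 102 × 365 = 37,230.
Holding cost H = 0.34 × £140.00 = £47.6000 per unit per year.
EOQ = √(2DS/H) = √(2 × 37,230 × 30.7 / 47.6) ≈ 219.14.
Cycle time = Q*/D × 365 = 219.14 / 37,230 × 365 ≈ 2.148 days.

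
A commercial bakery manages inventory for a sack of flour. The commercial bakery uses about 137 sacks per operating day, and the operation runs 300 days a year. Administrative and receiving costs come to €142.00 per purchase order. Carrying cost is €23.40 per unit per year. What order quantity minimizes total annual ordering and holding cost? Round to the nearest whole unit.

Annual demand D = 137 × 300 = 41,100.
EOQ = √(2DS / H) = √(2 × 41,100 × 142 / 23.4).
= √(11,672,400 / 23.4) = √498,820.5128 ≈ 706.272.

Q* ≈ 706 sacks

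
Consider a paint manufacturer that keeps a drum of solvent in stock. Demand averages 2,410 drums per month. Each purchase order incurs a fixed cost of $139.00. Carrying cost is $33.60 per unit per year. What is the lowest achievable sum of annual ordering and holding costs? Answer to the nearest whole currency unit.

TC* ≈ $16,436

Annual demand D = 2,410 × 12 = 28,920.
EOQ = √(2DS/H) = √(2 × 28,920 × 139 / 33.6) ≈ 489.16.
At the optimum the two cost components are equal, so total cost = 2·(Q*/2)H = Q*·H.
Minimum total = √(2DSH) = √(2 × 28,920 × 139 × 33.6) ≈ 16435.813.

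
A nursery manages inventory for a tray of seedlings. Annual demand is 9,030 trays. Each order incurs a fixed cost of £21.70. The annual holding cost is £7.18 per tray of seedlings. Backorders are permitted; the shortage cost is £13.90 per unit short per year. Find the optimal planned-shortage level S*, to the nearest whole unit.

With planned backorders, Q* = √(2DS/H) · √((H+B)/B).
√(2DS/H) = √(2 × 9,030 × 21.7 / 7.18) = 233.629.
√((H+B)/B) = √((7.18+13.9)/13.9) = 1.2315.
Q* ≈ 287.710.
S* = Q* · H/(H+B) = 287.710 × 7.18/21.08 ≈ 97.996.

S* ≈ 98 trays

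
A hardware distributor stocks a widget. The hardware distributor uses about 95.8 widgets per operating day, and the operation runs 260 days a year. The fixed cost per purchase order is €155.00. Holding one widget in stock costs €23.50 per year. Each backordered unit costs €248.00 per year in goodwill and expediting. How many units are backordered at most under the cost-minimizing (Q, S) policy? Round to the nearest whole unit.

S* ≈ 52 widgets

Annual demand D = 95.8 × 260 = 24,908.
With planned backorders, Q* = √(2DS/H) · √((H+B)/B).
√(2DS/H) = √(2 × 24,908 × 155 / 23.5) = 573.213.
√((H+B)/B) = √((23.5+248)/248) = 1.0463.
Q* ≈ 599.757.
S* = Q* · H/(H+B) = 599.757 × 23.5/271.5 ≈ 51.913.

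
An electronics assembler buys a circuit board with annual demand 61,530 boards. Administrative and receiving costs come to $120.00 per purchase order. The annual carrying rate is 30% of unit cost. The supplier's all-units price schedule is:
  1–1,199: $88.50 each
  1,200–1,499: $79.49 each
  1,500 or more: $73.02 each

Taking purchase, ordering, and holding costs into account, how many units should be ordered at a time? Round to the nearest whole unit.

Q* ≈ 1,500 boards

Holding cost per unit per year at price C is H = 0.30·C.
Candidates are each tier's EOQ (if it falls in that tier) and each price-break quantity.
EOQ at $88.50 = 745.8 (feasible in tier 1): TC = 61,530×$88.50 + (61,530/745.8)×120 + (745.8/2)×0.30×$88.50 = $5,465,205.74.
EOQ at $79.49 = 786.9 < 1200, so use break Q=1200: TC = 61,530×$79.49 + (61,530/1200.0)×120 + (1200.0/2)×0.30×$79.49 = $4,911,480.90.
EOQ at $73.02 = 821.0 < 1500, so use break Q=1500: TC = 61,530×$73.02 + (61,530/1500.0)×120 + (1500.0/2)×0.30×$73.02 = $4,514,272.50.
Lowest total cost is $4,514,272.50 at Q = 1500.0.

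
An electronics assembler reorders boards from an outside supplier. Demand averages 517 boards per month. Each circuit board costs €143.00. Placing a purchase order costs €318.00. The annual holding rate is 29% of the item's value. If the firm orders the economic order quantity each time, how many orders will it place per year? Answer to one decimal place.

Annual demand D = 517 × 12 = 6,204.
Holding cost H = 0.29 × €143.00 = €41.4700 per unit per year.
EOQ = √(2DS/H) = √(2 × 6,204 × 318 / 41.47) ≈ 308.46.
Orders per year = D / Q* = 6,204 / 308.46 ≈ 20.113.

N ≈ 20.1 orders per year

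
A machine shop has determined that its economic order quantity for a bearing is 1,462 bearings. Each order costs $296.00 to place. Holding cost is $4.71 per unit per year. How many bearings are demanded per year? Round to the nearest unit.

The basic EOQ model gives Q* = √(2DS/H); rearrange for the unknown.
From Q* = √(2DS/H): D = Q*²H / (2S) = 1,462² × 4.71 / (2 × 296) = 17005.678.

D ≈ 17,006 bearings per year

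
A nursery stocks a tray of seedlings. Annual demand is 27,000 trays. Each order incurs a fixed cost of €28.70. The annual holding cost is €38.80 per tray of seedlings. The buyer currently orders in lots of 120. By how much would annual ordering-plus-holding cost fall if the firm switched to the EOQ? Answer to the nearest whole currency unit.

EOQ = √(2DS/H) = √(2 × 27,000 × 28.7 / 38.8) ≈ 199.86.
Cost at Q* = (D/Q*)S + (Q*/2)H = √(2DSH) ≈ €7,754.50.
Cost at Q = 120: (27,000/120)×28.7 + (120/2)×38.8 = €6,457.50 + €2,328.00 = €8,785.50.
Excess = €8,785.50 − €7,754.50 = €1,031.00.

Extra cost ≈ €1,031 per year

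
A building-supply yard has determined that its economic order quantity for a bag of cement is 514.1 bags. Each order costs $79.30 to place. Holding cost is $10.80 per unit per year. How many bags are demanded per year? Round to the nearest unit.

D ≈ 17,998 bags per year

The basic EOQ model gives Q* = √(2DS/H); rearrange for the unknown.
From Q* = √(2DS/H): D = Q*²H / (2S) = 514.1² × 10.8 / (2 × 79.3) = 17997.649.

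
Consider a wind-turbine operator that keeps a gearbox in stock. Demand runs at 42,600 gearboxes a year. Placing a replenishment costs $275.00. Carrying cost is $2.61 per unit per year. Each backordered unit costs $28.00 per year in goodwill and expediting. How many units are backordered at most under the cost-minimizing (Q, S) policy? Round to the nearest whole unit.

S* ≈ 267 gearboxes

With planned backorders, Q* = √(2DS/H) · √((H+B)/B).
√(2DS/H) = √(2 × 42,600 × 275 / 2.61) = 2996.166.
√((H+B)/B) = √((2.61+28)/28) = 1.0456.
Q* ≈ 3132.698.
S* = Q* · H/(H+B) = 3132.698 × 2.61/30.61 ≈ 267.113.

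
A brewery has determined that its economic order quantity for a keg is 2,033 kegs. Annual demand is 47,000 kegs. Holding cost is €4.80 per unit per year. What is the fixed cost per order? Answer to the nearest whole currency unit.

S ≈ €211

The basic EOQ model gives Q* = √(2DS/H); rearrange for the unknown.
From Q* = √(2DS/H): S = Q*²H / (2D) = 2,033² × 4.8 / (2 × 47,000) = 211.0514.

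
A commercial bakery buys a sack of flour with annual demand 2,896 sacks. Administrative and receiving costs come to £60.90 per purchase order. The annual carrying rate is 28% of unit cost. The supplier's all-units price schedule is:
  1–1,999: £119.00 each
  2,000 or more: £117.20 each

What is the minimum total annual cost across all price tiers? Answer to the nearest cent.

Holding cost per unit per year at price C is H = 0.28·C.
For each price level, check whether its EOQ is feasible; otherwise the best quantity at that price is the breakpoint.
EOQ at £119.00 = 102.9 (feasible in tier 1): TC = 2,896×£119.00 + (2,896/102.9)×60.9 + (102.9/2)×0.28×£119.00 = £348,052.27.
EOQ at £117.20 = 103.7 < 2000, so use break Q=2000: TC = 2,896×£117.20 + (2,896/2000.0)×60.9 + (2000.0/2)×0.28×£117.20 = £372,315.38.
Lowest total cost among the candidates is at Q = 102.9.

TC* ≈ £348,052.27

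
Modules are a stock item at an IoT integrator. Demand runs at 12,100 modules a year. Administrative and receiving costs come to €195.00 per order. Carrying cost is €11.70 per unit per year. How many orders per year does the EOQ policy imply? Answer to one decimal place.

EOQ = √(2DS/H) = √(2 × 12,100 × 195 / 11.7) ≈ 635.09.
Orders per year = D / Q* = 12,100 / 635.09 ≈ 19.053.

N ≈ 19.1 orders per year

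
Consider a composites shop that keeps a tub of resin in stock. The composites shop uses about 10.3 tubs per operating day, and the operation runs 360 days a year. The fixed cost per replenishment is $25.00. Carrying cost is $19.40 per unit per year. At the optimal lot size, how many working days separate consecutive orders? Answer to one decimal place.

T ≈ 9.5 days

Annual demand D = 10.3 × 360 = 3,708.
Q* = √(2DS/H) = √(2 × 3,708 × 25 / 19.4) ≈ 97.76.
Cycle time = Q*/D × 360 = 97.76 / 3,708 × 360 ≈ 9.491 days.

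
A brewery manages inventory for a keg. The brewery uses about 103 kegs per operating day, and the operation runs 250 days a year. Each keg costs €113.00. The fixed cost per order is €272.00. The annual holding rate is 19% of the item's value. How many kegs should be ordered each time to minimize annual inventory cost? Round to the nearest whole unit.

Q* ≈ 808 kegs

Annual demand D = 103 × 250 = 25,750.
Holding cost H = 0.19 × €113.00 = €21.4700 per unit per year.
EOQ = √(2DS / H) = √(2 × 25,750 × 272 / 21.47).
= √(14,008,000 / 21.47) = √652,445.2725 ≈ 807.741.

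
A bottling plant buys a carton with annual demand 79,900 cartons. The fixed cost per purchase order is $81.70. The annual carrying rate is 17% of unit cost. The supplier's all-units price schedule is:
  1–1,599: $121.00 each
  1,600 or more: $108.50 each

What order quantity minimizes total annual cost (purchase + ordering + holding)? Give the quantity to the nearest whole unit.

Q* ≈ 1,600 cartons

Holding cost per unit per year at price C is H = 0.17·C.
Evaluate total cost at each tier's feasible EOQ or, if the EOQ is below the tier, at the tier's minimum quantity.
EOQ at $121.00 = 796.7 (feasible in tier 1): TC = 79,900×$121.00 + (79,900/796.7)×81.7 + (796.7/2)×0.17×$121.00 = $9,684,287.65.
EOQ at $108.50 = 841.3 < 1600, so use break Q=1600: TC = 79,900×$108.50 + (79,900/1600.0)×81.7 + (1600.0/2)×0.17×$108.50 = $8,687,985.89.
Lowest total cost is $8,687,985.89 at Q = 1600.0.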